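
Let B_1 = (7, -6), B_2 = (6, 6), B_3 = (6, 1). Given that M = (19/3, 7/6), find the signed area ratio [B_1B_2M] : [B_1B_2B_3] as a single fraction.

1/6

[B_1B_2B_3] = ½·(7·(6−1) + 6·(1−(-6)) + 6·(-6−6)) = ½·(35 + 42 − 72) = 5/2.
[B_1B_2M] = ½·(7·(6−(7/6)) + 6·(7/6−(-6)) + (19/3)·(-6−6)) = ½·(203/6 + 43 − 76) = 5/12, so the ratio is (5/12)/(5/2) = 1/6.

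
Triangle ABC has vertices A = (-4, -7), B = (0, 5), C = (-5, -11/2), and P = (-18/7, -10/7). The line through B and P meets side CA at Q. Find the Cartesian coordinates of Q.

Barycentric coordinates of P with respect to ABC: (2/7, 3/7, 2/7).
On side CA the B-coordinate is zero; dropping P's B-weight 3/7 and renormalizing the remaining 2/7 : 2/7 gives weights 1/2, 1/2 on C, A.
Q = (1/2)·(-5, -11/2) + (1/2)·(-4, -7) = (-9/2, -25/4).

(-9/2, -25/4)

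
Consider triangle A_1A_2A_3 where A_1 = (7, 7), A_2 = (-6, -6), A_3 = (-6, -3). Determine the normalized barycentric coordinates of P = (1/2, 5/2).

(1/2, -1/6, 2/3)

Signed area of the reference triangle: [A_1A_2A_3] = ½·(7·(-6−(-3)) + (-6)·(-3−7) + (-6)·(7−(-6))) = ½·(-21 + 60 − 78) = -39/2.
[PA_2A_3] = ½·((1/2)·(-6−(-3)) + (-6)·(-3−(5/2)) + (-6)·(5/2−(-6))) = ½·(-3/2 + 33 − 51) = -39/4, so the A_1-coordinate is (-39/4)/(-39/2) = 1/2.
[A_1PA_3] = ½·(7·(5/2−(-3)) + (1/2)·(-3−7) + (-6)·(7−(5/2))) = ½·(77/2 − 5 − 27) = 13/4, so the A_2-coordinate is -1/6.
[A_1A_2P] = ½·(7·(-6−(5/2)) + (-6)·(5/2−7) + (1/2)·(7−(-6))) = ½·(-119/2 + 27 + 13/2) = -13, so the A_3-coordinate is 2/3.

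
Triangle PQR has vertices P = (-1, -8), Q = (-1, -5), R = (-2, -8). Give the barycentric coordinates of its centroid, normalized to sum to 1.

The centroid is the average of the vertices, so each weight is 1/3.

(1/3, 1/3, 1/3)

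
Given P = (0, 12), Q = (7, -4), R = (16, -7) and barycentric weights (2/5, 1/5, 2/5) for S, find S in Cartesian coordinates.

(39/5, 6/5)

S = (2/5)·P + (1/5)·Q + (2/5)·R.
x-coordinate: (2/5)·0 + (1/5)·7 + (2/5)·16 = 39/5.
y-coordinate: (2/5)·12 + (1/5)·(-4) + (2/5)·(-7) = 6/5.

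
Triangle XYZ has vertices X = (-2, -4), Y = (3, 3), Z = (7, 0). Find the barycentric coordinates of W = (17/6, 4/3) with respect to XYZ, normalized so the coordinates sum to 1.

Signed area of the reference triangle: [XYZ] = ½·((-2)·(3−0) + 3·(0−(-4)) + 7·(-4−3)) = ½·(-6 + 12 − 49) = -43/2.
[WYZ] = ½·((17/6)·(3−0) + 3·(0−(4/3)) + 7·(4/3−3)) = ½·(17/2 − 4 − 35/3) = -43/12, so the X-coordinate is (-43/12)/(-43/2) = 1/6.
[XWZ] = ½·((-2)·(4/3−0) + (17/6)·(0−(-4)) + 7·(-4−(4/3))) = ½·(-8/3 + 34/3 − 112/3) = -43/3, so the Y-coordinate is 2/3.
[XYW] = ½·((-2)·(3−(4/3)) + 3·(4/3−(-4)) + (17/6)·(-4−3)) = ½·(-10/3 + 16 − 119/6) = -43/12, so the Z-coordinate is 1/6.
Check: 1/6 + 2/3 + 1/6 = 1.

(1/6, 2/3, 1/6)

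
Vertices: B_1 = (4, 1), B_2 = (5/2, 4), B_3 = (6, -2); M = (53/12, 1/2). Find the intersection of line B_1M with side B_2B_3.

Barycentric coordinates of M with respect to B_1B_2B_3: (1/2, 1/6, 1/3).
On side B_2B_3 the B_1-coordinate is zero; dropping M's B_1-weight 1/2 and renormalizing the remaining 1/6 : 1/3 gives weights 1/3, 2/3 on B_2, B_3.
N = (1/3)·(5/2, 4) + (2/3)·(6, -2) = (29/6, 0).

(29/6, 0)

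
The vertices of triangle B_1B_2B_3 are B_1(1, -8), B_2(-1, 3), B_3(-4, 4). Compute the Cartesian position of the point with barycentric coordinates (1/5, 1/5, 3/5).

M = (1/5)·B_1 + (1/5)·B_2 + (3/5)·B_3.
x-coordinate: (1/5)·1 + (1/5)·(-1) + (3/5)·(-4) = -12/5.
y-coordinate: (1/5)·(-8) + (1/5)·3 + (3/5)·4 = 7/5.

(-12/5, 7/5)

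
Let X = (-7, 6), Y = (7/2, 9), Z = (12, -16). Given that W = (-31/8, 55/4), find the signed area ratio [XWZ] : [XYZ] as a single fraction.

3/4

[XYZ] = ½·((-7)·(9−(-16)) + (7/2)·(-16−6) + 12·(6−9)) = ½·(-175 − 77 − 36) = -144.
[XWZ] = ½·((-7)·(55/4−(-16)) + (-31/8)·(-16−6) + 12·(6−(55/4))) = ½·(-833/4 + 341/4 − 93) = -108, so the ratio is (-108)/(-144) = 3/4.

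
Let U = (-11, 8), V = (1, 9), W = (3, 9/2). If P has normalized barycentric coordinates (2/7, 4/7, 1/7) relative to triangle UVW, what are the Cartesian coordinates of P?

P = (2/7)·U + (4/7)·V + (1/7)·W.
x-coordinate: (2/7)·(-11) + (4/7)·1 + (1/7)·3 = -15/7.
y-coordinate: (2/7)·8 + (4/7)·9 + (1/7)·(9/2) = 113/14.

(-15/7, 113/14)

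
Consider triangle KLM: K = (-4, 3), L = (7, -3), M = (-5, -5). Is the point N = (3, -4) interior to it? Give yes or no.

no

Barycentric coordinates of N: (-2/47, 63/94, 35/94).
The three coordinates are negative, positive, positive; a point is interior exactly when all three are positive.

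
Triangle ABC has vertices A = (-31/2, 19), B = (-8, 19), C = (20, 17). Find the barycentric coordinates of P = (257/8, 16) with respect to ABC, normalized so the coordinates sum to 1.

(1/4, -3/4, 3/2)

Signed area of the reference triangle: [ABC] = ½·((-31/2)·(19−17) + (-8)·(17−19) + 20·(19−19)) = ½·(-31 + 16 + 0) = -15/2.
[PBC] = ½·((257/8)·(19−17) + (-8)·(17−16) + 20·(16−19)) = ½·(257/4 − 8 − 60) = -15/8, so the A-coordinate is (-15/8)/(-15/2) = 1/4.
[APC] = ½·((-31/2)·(16−17) + (257/8)·(17−19) + 20·(19−16)) = ½·(31/2 − 257/4 + 60) = 45/8, so the B-coordinate is -3/4.
[ABP] = ½·((-31/2)·(19−16) + (-8)·(16−19) + (257/8)·(19−19)) = ½·(-93/2 + 24 + 0) = -45/4, so the C-coordinate is 3/2.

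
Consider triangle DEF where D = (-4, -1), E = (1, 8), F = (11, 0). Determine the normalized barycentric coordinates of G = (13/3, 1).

Signed area of the reference triangle: [DEF] = ½·((-4)·(8−0) + 1·(0−(-1)) + 11·(-1−8)) = ½·(-32 + 1 − 99) = -65.
[GEF] = ½·((13/3)·(8−0) + 1·(0−1) + 11·(1−8)) = ½·(104/3 − 1 − 77) = -65/3, so the D-coordinate is (-65/3)/(-65) = 1/3.
[DGF] = ½·((-4)·(1−0) + (13/3)·(0−(-1)) + 11·(-1−1)) = ½·(-4 + 13/3 − 22) = -65/6, so the E-coordinate is 1/6.
[DEG] = ½·((-4)·(8−1) + 1·(1−(-1)) + (13/3)·(-1−8)) = ½·(-28 + 2 − 39) = -65/2, so the F-coordinate is 1/2.
Check: 1/3 + 1/6 + 1/2 = 1.

(1/3, 1/6, 1/2)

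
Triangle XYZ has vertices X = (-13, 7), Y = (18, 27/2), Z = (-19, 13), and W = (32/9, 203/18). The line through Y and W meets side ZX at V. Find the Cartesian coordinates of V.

(-29/2, 17/2)

Barycentric coordinates of W with respect to XYZ: (1/3, 5/9, 1/9).
On side ZX the Y-coordinate is zero; dropping W's Y-weight 5/9 and renormalizing the remaining 1/9 : 1/3 gives weights 1/4, 3/4 on Z, X.
V = (1/4)·(-19, 13) + (3/4)·(-13, 7) = (-29/2, 17/2).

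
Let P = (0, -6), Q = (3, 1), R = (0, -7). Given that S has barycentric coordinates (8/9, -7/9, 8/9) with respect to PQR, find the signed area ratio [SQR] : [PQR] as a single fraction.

The signed ratio [SQR]/[PQR] equals the barycentric coordinate of S at vertex P, which is 8/9.

8/9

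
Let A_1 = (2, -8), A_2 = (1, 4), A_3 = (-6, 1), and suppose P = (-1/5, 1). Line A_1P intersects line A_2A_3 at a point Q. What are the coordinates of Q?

(-3/4, 13/4)

Barycentric coordinates of P with respect to A_1A_2A_3: (1/5, 3/5, 1/5).
On side A_2A_3 the A_1-coordinate is zero; dropping P's A_1-weight 1/5 and renormalizing the remaining 3/5 : 1/5 gives weights 3/4, 1/4 on A_2, A_3.
Q = (3/4)·(1, 4) + (1/4)·(-6, 1) = (-3/4, 13/4).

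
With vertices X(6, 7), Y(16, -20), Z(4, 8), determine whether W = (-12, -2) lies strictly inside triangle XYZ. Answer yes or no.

Barycentric coordinates of W: (-142/11, 9/11, 144/11).
The three coordinates are negative, positive, positive; a point is interior exactly when all three are positive.

no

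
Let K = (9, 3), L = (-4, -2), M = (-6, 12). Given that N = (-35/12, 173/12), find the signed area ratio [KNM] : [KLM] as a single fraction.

-1/3

[KLM] = ½·(9·(-2−12) + (-4)·(12−3) + (-6)·(3−(-2))) = ½·(-126 − 36 − 30) = -96.
[KNM] = ½·(9·(173/12−12) + (-35/12)·(12−3) + (-6)·(3−(173/12))) = ½·(87/4 − 105/4 + 137/2) = 32, so the ratio is 32/(-96) = -1/3.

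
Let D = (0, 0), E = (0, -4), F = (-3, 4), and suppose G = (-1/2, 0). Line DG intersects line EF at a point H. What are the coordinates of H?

(-3/2, 0)

Barycentric coordinates of G with respect to DEF: (2/3, 1/6, 1/6).
On side EF the D-coordinate is zero; dropping G's D-weight 2/3 and renormalizing the remaining 1/6 : 1/6 gives weights 1/2, 1/2 on E, F.
H = (1/2)·(0, -4) + (1/2)·(-3, 4) = (-3/2, 0).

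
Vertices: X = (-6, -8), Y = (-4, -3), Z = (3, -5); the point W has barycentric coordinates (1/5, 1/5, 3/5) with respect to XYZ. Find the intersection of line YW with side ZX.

Line YW meets ZX where the Y-coordinate vanishes; zeroing W's Y-weight and renormalizing leaves Z, X-weights 3/5 : 1/5 → (3/4, 1/4).
So V = (3/4)·Z + (1/4)·X = (3/4, -23/4).

(3/4, -23/4)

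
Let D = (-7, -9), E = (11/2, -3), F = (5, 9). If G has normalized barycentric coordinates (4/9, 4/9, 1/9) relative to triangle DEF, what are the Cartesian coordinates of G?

(-1/9, -13/3)

G = (4/9)·D + (4/9)·E + (1/9)·F.
x-coordinate: (4/9)·(-7) + (4/9)·(11/2) + (1/9)·5 = -1/9.
y-coordinate: (4/9)·(-9) + (4/9)·(-3) + (1/9)·9 = -13/3.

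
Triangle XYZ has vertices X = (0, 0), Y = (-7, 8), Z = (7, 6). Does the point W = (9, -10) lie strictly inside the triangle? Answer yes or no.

Barycentric coordinates of W: (110/49, -62/49, 1/49).
The three coordinates are positive, negative, positive; a point is interior exactly when all three are positive.

no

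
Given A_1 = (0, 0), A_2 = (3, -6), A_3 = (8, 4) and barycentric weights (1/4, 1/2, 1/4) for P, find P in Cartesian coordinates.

P = (1/4)·A_1 + (1/2)·A_2 + (1/4)·A_3.
x-coordinate: (1/4)·0 + (1/2)·3 + (1/4)·8 = 7/2.
y-coordinate: (1/4)·0 + (1/2)·(-6) + (1/4)·4 = -2.

(7/2, -2)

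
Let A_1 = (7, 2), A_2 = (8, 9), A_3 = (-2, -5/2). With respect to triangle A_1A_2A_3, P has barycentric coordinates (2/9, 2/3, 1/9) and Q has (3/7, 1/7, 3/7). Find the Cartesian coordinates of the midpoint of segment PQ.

(209/42, 76/21)

Barycentric coordinates of the midpoint are the average: (41/126, 17/42, 17/63).
Converting: (41/126)·A_1 + (17/42)·A_2 + (17/63)·A_3 = (209/42, 76/21).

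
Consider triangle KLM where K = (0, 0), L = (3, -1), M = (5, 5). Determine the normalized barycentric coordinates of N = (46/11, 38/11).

(1/11, 2/11, 8/11)

Signed area of the reference triangle: [KLM] = ½·(0·(-1−5) + 3·(5−0) + 5·(0−(-1))) = ½·(0 + 15 + 5) = 10.
[NLM] = ½·((46/11)·(-1−5) + 3·(5−(38/11)) + 5·(38/11−(-1))) = ½·(-276/11 + 51/11 + 245/11) = 10/11, so the K-coordinate is (10/11)/10 = 1/11.
[KNM] = ½·(0·(38/11−5) + (46/11)·(5−0) + 5·(0−(38/11))) = ½·(0 + 230/11 − 190/11) = 20/11, so the L-coordinate is 2/11.
[KLN] = ½·(0·(-1−(38/11)) + 3·(38/11−0) + (46/11)·(0−(-1))) = ½·(0 + 114/11 + 46/11) = 80/11, so the M-coordinate is 8/11.
Check: 1/11 + 2/11 + 8/11 = 1.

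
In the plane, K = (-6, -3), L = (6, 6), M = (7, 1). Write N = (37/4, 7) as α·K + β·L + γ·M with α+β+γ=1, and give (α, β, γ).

Signed area of the reference triangle: [KLM] = ½·((-6)·(6−1) + 6·(1−(-3)) + 7·(-3−6)) = ½·(-30 + 24 − 63) = -69/2.
[NLM] = ½·((37/4)·(6−1) + 6·(1−7) + 7·(7−6)) = ½·(185/4 − 36 + 7) = 69/8, so the K-coordinate is (69/8)/(-69/2) = -1/4.
[KNM] = ½·((-6)·(7−1) + (37/4)·(1−(-3)) + 7·(-3−7)) = ½·(-36 + 37 − 70) = -69/2, so the L-coordinate is 1.
[KLN] = ½·((-6)·(6−7) + 6·(7−(-3)) + (37/4)·(-3−6)) = ½·(6 + 60 − 333/4) = -69/8, so the M-coordinate is 1/4.

(-1/4, 1, 1/4)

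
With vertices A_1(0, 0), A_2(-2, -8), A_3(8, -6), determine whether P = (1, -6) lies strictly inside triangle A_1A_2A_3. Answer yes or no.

yes

Barycentric coordinates of P: (7/38, 21/38, 5/19).
The three coordinates are positive, positive, positive; a point is interior exactly when all three are positive.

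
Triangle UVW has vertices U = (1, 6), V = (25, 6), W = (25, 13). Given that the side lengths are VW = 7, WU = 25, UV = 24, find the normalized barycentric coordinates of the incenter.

The incenter has barycentric coordinates proportional to the opposite side lengths: (7 : 25 : 24).
Normalizing by 7+25+24 = 56 gives (1/8, 25/56, 3/7).

(1/8, 25/56, 3/7)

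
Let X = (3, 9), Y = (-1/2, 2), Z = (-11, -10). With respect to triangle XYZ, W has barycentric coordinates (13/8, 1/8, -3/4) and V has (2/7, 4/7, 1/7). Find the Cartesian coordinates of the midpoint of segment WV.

Barycentric coordinates of the midpoint are the average: (107/112, 39/112, -17/56).
Converting: (107/112)·X + (39/112)·Y + (-17/56)·Z = (193/32, 1381/112).

(193/32, 1381/112)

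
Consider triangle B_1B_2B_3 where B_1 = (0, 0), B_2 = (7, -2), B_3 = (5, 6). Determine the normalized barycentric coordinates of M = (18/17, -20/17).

Signed area of the reference triangle: [B_1B_2B_3] = ½·(0·(-2−6) + 7·(6−0) + 5·(0−(-2))) = ½·(0 + 42 + 10) = 26.
[MB_2B_3] = ½·((18/17)·(-2−6) + 7·(6−(-20/17)) + 5·(-20/17−(-2))) = ½·(-144/17 + 854/17 + 70/17) = 390/17, so the B_1-coordinate is (390/17)/26 = 15/17.
[B_1MB_3] = ½·(0·(-20/17−6) + (18/17)·(6−0) + 5·(0−(-20/17))) = ½·(0 + 108/17 + 100/17) = 104/17, so the B_2-coordinate is 4/17.
[B_1B_2M] = ½·(0·(-2−(-20/17)) + 7·(-20/17−0) + (18/17)·(0−(-2))) = ½·(0 − 140/17 + 36/17) = -52/17, so the B_3-coordinate is -2/17.
Check: 15/17 + 4/17 − 2/17 = 1.

(15/17, 4/17, -2/17)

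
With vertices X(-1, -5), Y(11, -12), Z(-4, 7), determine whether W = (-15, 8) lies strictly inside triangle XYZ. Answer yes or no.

Barycentric coordinates of W: (194/123, -43/41, 58/123).
The three coordinates are positive, negative, positive; a point is interior exactly when all three are positive.

no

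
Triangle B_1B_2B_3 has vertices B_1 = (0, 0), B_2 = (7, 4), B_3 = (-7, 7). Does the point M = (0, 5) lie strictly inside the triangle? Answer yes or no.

yes

Barycentric coordinates of M: (1/11, 5/11, 5/11).
The three coordinates are positive, positive, positive; a point is interior exactly when all three are positive.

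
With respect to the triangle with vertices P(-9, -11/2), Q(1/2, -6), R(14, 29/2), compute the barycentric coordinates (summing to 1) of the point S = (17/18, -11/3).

Signed area of the reference triangle: [PQR] = ½·((-9)·(-6−(29/2)) + (1/2)·(29/2−(-11/2)) + 14·(-11/2−(-6))) = ½·(369/2 + 10 + 7) = 403/4.
[SQR] = ½·((17/18)·(-6−(29/2)) + (1/2)·(29/2−(-11/3)) + 14·(-11/3−(-6))) = ½·(-697/36 + 109/12 + 98/3) = 403/36, so the P-coordinate is (403/36)/(403/4) = 1/9.
[PSR] = ½·((-9)·(-11/3−(29/2)) + (17/18)·(29/2−(-11/2)) + 14·(-11/2−(-11/3))) = ½·(327/2 + 170/9 − 77/3) = 2821/36, so the Q-coordinate is 7/9.
[PQS] = ½·((-9)·(-6−(-11/3)) + (1/2)·(-11/3−(-11/2)) + (17/18)·(-11/2−(-6))) = ½·(21 + 11/12 + 17/36) = 403/36, so the R-coordinate is 1/9.

(1/9, 7/9, 1/9)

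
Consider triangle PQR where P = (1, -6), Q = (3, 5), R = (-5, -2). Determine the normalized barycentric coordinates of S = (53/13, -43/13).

Signed area of the reference triangle: [PQR] = ½·(1·(5−(-2)) + 3·(-2−(-6)) + (-5)·(-6−5)) = ½·(7 + 12 + 55) = 37.
[SQR] = ½·((53/13)·(5−(-2)) + 3·(-2−(-43/13)) + (-5)·(-43/13−5)) = ½·(371/13 + 51/13 + 540/13) = 37, so the P-coordinate is 37/37 = 1.
[PSR] = ½·(1·(-43/13−(-2)) + (53/13)·(-2−(-6)) + (-5)·(-6−(-43/13))) = ½·(-17/13 + 212/13 + 175/13) = 185/13, so the Q-coordinate is 5/13.
[PQS] = ½·(1·(5−(-43/13)) + 3·(-43/13−(-6)) + (53/13)·(-6−5)) = ½·(108/13 + 105/13 − 583/13) = -185/13, so the R-coordinate is -5/13.
Check: 1 + 5/13 − 5/13 = 1.

(1, 5/13, -5/13)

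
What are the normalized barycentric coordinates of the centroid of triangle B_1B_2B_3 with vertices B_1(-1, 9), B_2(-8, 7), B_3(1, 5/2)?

The centroid is the average of the vertices, so each weight is 1/3.

(1/3, 1/3, 1/3)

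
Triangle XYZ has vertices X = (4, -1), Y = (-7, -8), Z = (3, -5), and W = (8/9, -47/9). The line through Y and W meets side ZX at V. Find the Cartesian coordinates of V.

(22/7, -31/7)

Barycentric coordinates of W with respect to XYZ: (1/9, 2/9, 2/3).
On side ZX the Y-coordinate is zero; dropping W's Y-weight 2/9 and renormalizing the remaining 2/3 : 1/9 gives weights 6/7, 1/7 on Z, X.
V = (6/7)·(3, -5) + (1/7)·(4, -1) = (22/7, -31/7).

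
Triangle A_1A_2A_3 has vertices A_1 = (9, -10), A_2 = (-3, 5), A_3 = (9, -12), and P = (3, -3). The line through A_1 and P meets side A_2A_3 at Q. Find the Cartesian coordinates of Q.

Barycentric coordinates of P with respect to A_1A_2A_3: (1/4, 1/2, 1/4).
On side A_2A_3 the A_1-coordinate is zero; dropping P's A_1-weight 1/4 and renormalizing the remaining 1/2 : 1/4 gives weights 2/3, 1/3 on A_2, A_3.
Q = (2/3)·(-3, 5) + (1/3)·(9, -12) = (1, -2/3).

(1, -2/3)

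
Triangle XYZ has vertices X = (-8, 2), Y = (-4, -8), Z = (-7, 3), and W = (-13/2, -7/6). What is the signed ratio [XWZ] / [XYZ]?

[XYZ] = ½·((-8)·(-8−3) + (-4)·(3−2) + (-7)·(2−(-8))) = ½·(88 − 4 − 70) = 7.
[XWZ] = ½·((-8)·(-7/6−3) + (-13/2)·(3−2) + (-7)·(2−(-7/6))) = ½·(100/3 − 13/2 − 133/6) = 7/3, so the ratio is (7/3)/7 = 1/3.

1/3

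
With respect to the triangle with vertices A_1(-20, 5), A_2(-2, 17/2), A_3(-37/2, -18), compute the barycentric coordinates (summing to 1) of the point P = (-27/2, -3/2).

(1/3, 1/3, 1/3)

Signed area of the reference triangle: [A_1A_2A_3] = ½·((-20)·(17/2−(-18)) + (-2)·(-18−5) + (-37/2)·(5−(17/2))) = ½·(-530 + 46 + 259/4) = -1677/8.
[PA_2A_3] = ½·((-27/2)·(17/2−(-18)) + (-2)·(-18−(-3/2)) + (-37/2)·(-3/2−(17/2))) = ½·(-1431/4 + 33 + 185) = -559/8, so the A_1-coordinate is (-559/8)/(-1677/8) = 1/3.
[A_1PA_3] = ½·((-20)·(-3/2−(-18)) + (-27/2)·(-18−5) + (-37/2)·(5−(-3/2))) = ½·(-330 + 621/2 − 481/4) = -559/8, so the A_2-coordinate is 1/3.
[A_1A_2P] = ½·((-20)·(17/2−(-3/2)) + (-2)·(-3/2−5) + (-27/2)·(5−(17/2))) = ½·(-200 + 13 + 189/4) = -559/8, so the A_3-coordinate is 1/3.
Check: 1/3 + 1/3 + 1/3 = 1.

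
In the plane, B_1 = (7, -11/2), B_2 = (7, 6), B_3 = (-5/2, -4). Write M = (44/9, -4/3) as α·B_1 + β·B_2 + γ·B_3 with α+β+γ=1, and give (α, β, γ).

Signed area of the reference triangle: [B_1B_2B_3] = ½·(7·(6−(-4)) + 7·(-4−(-11/2)) + (-5/2)·(-11/2−6)) = ½·(70 + 21/2 + 115/4) = 437/8.
[MB_2B_3] = ½·((44/9)·(6−(-4)) + 7·(-4−(-4/3)) + (-5/2)·(-4/3−6)) = ½·(440/9 − 56/3 + 55/3) = 437/18, so the B_1-coordinate is (437/18)/(437/8) = 4/9.
[B_1MB_3] = ½·(7·(-4/3−(-4)) + (44/9)·(-4−(-11/2)) + (-5/2)·(-11/2−(-4/3))) = ½·(56/3 + 22/3 + 125/12) = 437/24, so the B_2-coordinate is 1/3.
[B_1B_2M] = ½·(7·(6−(-4/3)) + 7·(-4/3−(-11/2)) + (44/9)·(-11/2−6)) = ½·(154/3 + 175/6 − 506/9) = 437/36, so the B_3-coordinate is 2/9.

(4/9, 1/3, 2/9)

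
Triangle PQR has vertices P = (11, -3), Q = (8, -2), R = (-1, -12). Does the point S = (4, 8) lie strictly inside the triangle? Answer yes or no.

Barycentric coordinates of S: (-10/3, 5, -2/3).
The three coordinates are negative, positive, negative; a point is interior exactly when all three are positive.

no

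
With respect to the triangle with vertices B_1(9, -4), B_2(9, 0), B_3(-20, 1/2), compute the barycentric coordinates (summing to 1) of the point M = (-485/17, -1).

Signed area of the reference triangle: [B_1B_2B_3] = ½·(9·(0−(1/2)) + 9·(1/2−(-4)) + (-20)·(-4−0)) = ½·(-9/2 + 81/2 + 80) = 58.
[MB_2B_3] = ½·((-485/17)·(0−(1/2)) + 9·(1/2−(-1)) + (-20)·(-1−0)) = ½·(485/34 + 27/2 + 20) = 406/17, so the B_1-coordinate is (406/17)/58 = 7/17.
[B_1MB_3] = ½·(9·(-1−(1/2)) + (-485/17)·(1/2−(-4)) + (-20)·(-4−(-1))) = ½·(-27/2 − 4365/34 + 60) = -696/17, so the B_2-coordinate is -12/17.
[B_1B_2M] = ½·(9·(0−(-1)) + 9·(-1−(-4)) + (-485/17)·(-4−0)) = ½·(9 + 27 + 1940/17) = 1276/17, so the B_3-coordinate is 22/17.
Check: 7/17 − 12/17 + 22/17 = 1.

(7/17, -12/17, 22/17)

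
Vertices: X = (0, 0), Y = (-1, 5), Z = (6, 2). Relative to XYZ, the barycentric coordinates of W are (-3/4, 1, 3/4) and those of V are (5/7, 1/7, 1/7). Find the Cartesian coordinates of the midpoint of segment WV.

(59/28, 15/4)

Barycentric coordinates of the midpoint are the average: (-1/56, 4/7, 25/56).
Converting: (-1/56)·X + (4/7)·Y + (25/56)·Z = (59/28, 15/4).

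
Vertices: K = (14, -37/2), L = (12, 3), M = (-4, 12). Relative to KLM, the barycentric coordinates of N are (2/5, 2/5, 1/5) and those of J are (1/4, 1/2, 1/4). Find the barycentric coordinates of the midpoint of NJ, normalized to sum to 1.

(13/40, 9/20, 9/40)

Since both coordinate triples sum to 1, the midpoint's barycentrics are the componentwise average.
(2/5+1/4)/2 = 13/40; similarly 9/20 and 9/40.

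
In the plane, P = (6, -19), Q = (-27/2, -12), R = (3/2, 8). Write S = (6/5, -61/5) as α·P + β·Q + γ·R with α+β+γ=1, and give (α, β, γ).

(3/5, 1/5, 1/5)

Signed area of the reference triangle: [PQR] = ½·(6·(-12−8) + (-27/2)·(8−(-19)) + (3/2)·(-19−(-12))) = ½·(-120 − 729/2 − 21/2) = -495/2.
[SQR] = ½·((6/5)·(-12−8) + (-27/2)·(8−(-61/5)) + (3/2)·(-61/5−(-12))) = ½·(-24 − 2727/10 − 3/10) = -297/2, so the P-coordinate is (-297/2)/(-495/2) = 3/5.
[PSR] = ½·(6·(-61/5−8) + (6/5)·(8−(-19)) + (3/2)·(-19−(-61/5))) = ½·(-606/5 + 162/5 − 51/5) = -99/2, so the Q-coordinate is 1/5.
[PQS] = ½·(6·(-12−(-61/5)) + (-27/2)·(-61/5−(-19)) + (6/5)·(-19−(-12))) = ½·(6/5 − 459/5 − 42/5) = -99/2, so the R-coordinate is 1/5.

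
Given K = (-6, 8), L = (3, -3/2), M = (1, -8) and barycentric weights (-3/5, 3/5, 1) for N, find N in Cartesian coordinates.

(32/5, -137/10)

N = (-3/5)·K + (3/5)·L + 1·M.
x-coordinate: (-3/5)·(-6) + (3/5)·3 + 1·1 = 32/5.
y-coordinate: (-3/5)·8 + (3/5)·(-3/2) + 1·(-8) = -137/10.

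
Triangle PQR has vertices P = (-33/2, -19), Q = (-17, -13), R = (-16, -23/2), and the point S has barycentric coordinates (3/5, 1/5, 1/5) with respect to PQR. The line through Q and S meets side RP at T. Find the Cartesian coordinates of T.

Line QS meets RP where the Q-coordinate vanishes; zeroing S's Q-weight and renormalizing leaves R, P-weights 1/5 : 3/5 → (1/4, 3/4).
So T = (1/4)·R + (3/4)·P = (-131/8, -137/8).

(-131/8, -137/8)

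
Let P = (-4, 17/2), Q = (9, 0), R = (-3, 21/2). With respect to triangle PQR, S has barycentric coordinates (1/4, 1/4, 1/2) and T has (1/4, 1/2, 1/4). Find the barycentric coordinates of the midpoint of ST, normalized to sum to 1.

(1/4, 3/8, 3/8)

Since both coordinate triples sum to 1, the midpoint's barycentrics are the componentwise average.
(1/4+1/4)/2 = 1/4; similarly 3/8 and 3/8.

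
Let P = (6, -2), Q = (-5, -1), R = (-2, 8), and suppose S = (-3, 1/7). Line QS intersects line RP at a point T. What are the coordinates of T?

(2, 3)

Barycentric coordinates of S with respect to PQR: (1/7, 5/7, 1/7).
On side RP the Q-coordinate is zero; dropping S's Q-weight 5/7 and renormalizing the remaining 1/7 : 1/7 gives weights 1/2, 1/2 on R, P.
T = (1/2)·(-2, 8) + (1/2)·(6, -2) = (2, 3).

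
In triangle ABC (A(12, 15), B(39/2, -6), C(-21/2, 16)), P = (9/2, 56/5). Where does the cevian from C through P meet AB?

(29/2, 8)

Barycentric coordinates of P with respect to ABC: (2/5, 1/5, 2/5).
On side AB the C-coordinate is zero; dropping P's C-weight 2/5 and renormalizing the remaining 2/5 : 1/5 gives weights 2/3, 1/3 on A, B.
Q = (2/3)·(12, 15) + (1/3)·(39/2, -6) = (29/2, 8).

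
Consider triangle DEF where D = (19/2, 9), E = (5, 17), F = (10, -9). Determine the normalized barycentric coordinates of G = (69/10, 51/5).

Signed area of the reference triangle: [DEF] = ½·((19/2)·(17−(-9)) + 5·(-9−9) + 10·(9−17)) = ½·(247 − 90 − 80) = 77/2.
[GEF] = ½·((69/10)·(17−(-9)) + 5·(-9−(51/5)) + 10·(51/5−17)) = ½·(897/5 − 96 − 68) = 77/10, so the D-coordinate is (77/10)/(77/2) = 1/5.
[DGF] = ½·((19/2)·(51/5−(-9)) + (69/10)·(-9−9) + 10·(9−(51/5))) = ½·(912/5 − 621/5 − 12) = 231/10, so the E-coordinate is 3/5.
[DEG] = ½·((19/2)·(17−(51/5)) + 5·(51/5−9) + (69/10)·(9−17)) = ½·(323/5 + 6 − 276/5) = 77/10, so the F-coordinate is 1/5.

(1/5, 3/5, 1/5)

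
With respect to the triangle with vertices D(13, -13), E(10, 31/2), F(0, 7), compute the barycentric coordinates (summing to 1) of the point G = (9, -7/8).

(1/2, 1/4, 1/4)

Signed area of the reference triangle: [DEF] = ½·(13·(31/2−7) + 10·(7−(-13)) + 0·(-13−(31/2))) = ½·(221/2 + 200 + 0) = 621/4.
[GEF] = ½·(9·(31/2−7) + 10·(7−(-7/8)) + 0·(-7/8−(31/2))) = ½·(153/2 + 315/4 + 0) = 621/8, so the D-coordinate is (621/8)/(621/4) = 1/2.
[DGF] = ½·(13·(-7/8−7) + 9·(7−(-13)) + 0·(-13−(-7/8))) = ½·(-819/8 + 180 + 0) = 621/16, so the E-coordinate is 1/4.
[DEG] = ½·(13·(31/2−(-7/8)) + 10·(-7/8−(-13)) + 9·(-13−(31/2))) = ½·(1703/8 + 485/4 − 513/2) = 621/16, so the F-coordinate is 1/4.
Check: 1/2 + 1/4 + 1/4 = 1.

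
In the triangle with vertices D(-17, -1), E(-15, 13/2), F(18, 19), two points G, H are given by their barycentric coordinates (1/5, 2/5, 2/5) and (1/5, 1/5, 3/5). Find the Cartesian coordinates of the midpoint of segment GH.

Barycentric coordinates of the midpoint are the average: (1/5, 3/10, 1/2).
Converting: (1/5)·D + (3/10)·E + (1/2)·F = (11/10, 45/4).

(11/10, 45/4)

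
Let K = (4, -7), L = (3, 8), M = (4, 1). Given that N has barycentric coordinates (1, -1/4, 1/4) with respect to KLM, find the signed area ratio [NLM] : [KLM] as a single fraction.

The signed ratio [NLM]/[KLM] equals the barycentric coordinate of N at vertex K, which is 1.

1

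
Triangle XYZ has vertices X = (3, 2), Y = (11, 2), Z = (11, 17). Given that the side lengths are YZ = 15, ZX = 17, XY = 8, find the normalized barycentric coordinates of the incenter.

The incenter has barycentric coordinates proportional to the opposite side lengths: (15 : 17 : 8).
Normalizing by 15+17+8 = 40 gives (3/8, 17/40, 1/5).

(3/8, 17/40, 1/5)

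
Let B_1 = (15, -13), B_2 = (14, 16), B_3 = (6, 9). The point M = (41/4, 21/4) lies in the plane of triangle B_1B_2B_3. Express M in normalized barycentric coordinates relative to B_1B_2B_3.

Signed area of the reference triangle: [B_1B_2B_3] = ½·(15·(16−9) + 14·(9−(-13)) + 6·(-13−16)) = ½·(105 + 308 − 174) = 239/2.
[MB_2B_3] = ½·((41/4)·(16−9) + 14·(9−(21/4)) + 6·(21/4−16)) = ½·(287/4 + 105/2 − 129/2) = 239/8, so the B_1-coordinate is (239/8)/(239/2) = 1/4.
[B_1MB_3] = ½·(15·(21/4−9) + (41/4)·(9−(-13)) + 6·(-13−(21/4))) = ½·(-225/4 + 451/2 − 219/2) = 239/8, so the B_2-coordinate is 1/4.
[B_1B_2M] = ½·(15·(16−(21/4)) + 14·(21/4−(-13)) + (41/4)·(-13−16)) = ½·(645/4 + 511/2 − 1189/4) = 239/4, so the B_3-coordinate is 1/2.

(1/4, 1/4, 1/2)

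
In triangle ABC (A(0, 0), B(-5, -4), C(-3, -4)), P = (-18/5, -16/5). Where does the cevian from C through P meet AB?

Barycentric coordinates of P with respect to ABC: (1/5, 3/5, 1/5).
On side AB the C-coordinate is zero; dropping P's C-weight 1/5 and renormalizing the remaining 1/5 : 3/5 gives weights 1/4, 3/4 on A, B.
Q = (1/4)·(0, 0) + (3/4)·(-5, -4) = (-15/4, -3).

(-15/4, -3)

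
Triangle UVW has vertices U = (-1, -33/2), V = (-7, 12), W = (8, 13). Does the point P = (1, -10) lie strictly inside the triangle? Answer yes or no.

no

Barycentric coordinates of P: (676/867, -1/867, 64/289).
The three coordinates are positive, negative, positive; a point is interior exactly when all three are positive.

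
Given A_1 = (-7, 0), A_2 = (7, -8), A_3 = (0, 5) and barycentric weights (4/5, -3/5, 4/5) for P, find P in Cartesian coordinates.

(-49/5, 44/5)

P = (4/5)·A_1 + (-3/5)·A_2 + (4/5)·A_3.
x-coordinate: (4/5)·(-7) + (-3/5)·7 + (4/5)·0 = -49/5.
y-coordinate: (4/5)·0 + (-3/5)·(-8) + (4/5)·5 = 44/5.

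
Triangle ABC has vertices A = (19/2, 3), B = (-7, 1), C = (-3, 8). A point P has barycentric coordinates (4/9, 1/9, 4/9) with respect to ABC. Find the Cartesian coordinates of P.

P = (4/9)·A + (1/9)·B + (4/9)·C.
x-coordinate: (4/9)·(19/2) + (1/9)·(-7) + (4/9)·(-3) = 19/9.
y-coordinate: (4/9)·3 + (1/9)·1 + (4/9)·8 = 5.

(19/9, 5)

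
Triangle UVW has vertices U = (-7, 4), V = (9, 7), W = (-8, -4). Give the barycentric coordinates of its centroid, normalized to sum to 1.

The centroid is the average of the vertices, so each weight is 1/3.

(1/3, 1/3, 1/3)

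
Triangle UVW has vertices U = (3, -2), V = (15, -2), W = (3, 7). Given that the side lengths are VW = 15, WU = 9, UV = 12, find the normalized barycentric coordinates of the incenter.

(5/12, 1/4, 1/3)

The incenter has barycentric coordinates proportional to the opposite side lengths: (15 : 9 : 12).
Normalizing by 15+9+12 = 36 gives (5/12, 1/4, 1/3).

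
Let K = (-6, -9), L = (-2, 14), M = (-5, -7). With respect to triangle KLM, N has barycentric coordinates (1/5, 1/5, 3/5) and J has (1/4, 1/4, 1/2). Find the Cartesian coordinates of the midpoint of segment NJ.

Barycentric coordinates of the midpoint are the average: (9/40, 9/40, 11/20).
Converting: (9/40)·K + (9/40)·L + (11/20)·M = (-91/20, -109/40).

(-91/20, -109/40)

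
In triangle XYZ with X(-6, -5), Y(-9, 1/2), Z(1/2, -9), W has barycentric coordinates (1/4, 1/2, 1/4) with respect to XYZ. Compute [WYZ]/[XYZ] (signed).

1/4

The signed ratio [WYZ]/[XYZ] equals the barycentric coordinate of W at vertex X, which is 1/4.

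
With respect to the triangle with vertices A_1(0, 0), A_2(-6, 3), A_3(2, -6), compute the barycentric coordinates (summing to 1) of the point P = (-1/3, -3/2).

(1/2, 1/6, 1/3)

Signed area of the reference triangle: [A_1A_2A_3] = ½·(0·(3−(-6)) + (-6)·(-6−0) + 2·(0−3)) = ½·(0 + 36 − 6) = 15.
[PA_2A_3] = ½·((-1/3)·(3−(-6)) + (-6)·(-6−(-3/2)) + 2·(-3/2−3)) = ½·(-3 + 27 − 9) = 15/2, so the A_1-coordinate is (15/2)/15 = 1/2.
[A_1PA_3] = ½·(0·(-3/2−(-6)) + (-1/3)·(-6−0) + 2·(0−(-3/2))) = ½·(0 + 2 + 3) = 5/2, so the A_2-coordinate is 1/6.
[A_1A_2P] = ½·(0·(3−(-3/2)) + (-6)·(-3/2−0) + (-1/3)·(0−3)) = ½·(0 + 9 + 1) = 5, so the A_3-coordinate is 1/3.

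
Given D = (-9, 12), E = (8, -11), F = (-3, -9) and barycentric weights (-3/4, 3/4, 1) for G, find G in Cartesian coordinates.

(39/4, -105/4)

G = (-3/4)·D + (3/4)·E + 1·F.
x-coordinate: (-3/4)·(-9) + (3/4)·8 + 1·(-3) = 39/4.
y-coordinate: (-3/4)·12 + (3/4)·(-11) + 1·(-9) = -105/4.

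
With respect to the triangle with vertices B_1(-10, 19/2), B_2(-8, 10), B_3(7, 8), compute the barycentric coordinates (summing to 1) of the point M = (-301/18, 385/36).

(11/18, 8/9, -1/2)

Signed area of the reference triangle: [B_1B_2B_3] = ½·((-10)·(10−8) + (-8)·(8−(19/2)) + 7·(19/2−10)) = ½·(-20 + 12 − 7/2) = -23/4.
[MB_2B_3] = ½·((-301/18)·(10−8) + (-8)·(8−(385/36)) + 7·(385/36−10)) = ½·(-301/9 + 194/9 + 175/36) = -253/72, so the B_1-coordinate is (-253/72)/(-23/4) = 11/18.
[B_1MB_3] = ½·((-10)·(385/36−8) + (-301/18)·(8−(19/2)) + 7·(19/2−(385/36))) = ½·(-485/18 + 301/12 − 301/36) = -46/9, so the B_2-coordinate is 8/9.
[B_1B_2M] = ½·((-10)·(10−(385/36)) + (-8)·(385/36−(19/2)) + (-301/18)·(19/2−10)) = ½·(125/18 − 86/9 + 301/36) = 23/8, so the B_3-coordinate is -1/2.
Check: 11/18 + 8/9 − 1/2 = 1.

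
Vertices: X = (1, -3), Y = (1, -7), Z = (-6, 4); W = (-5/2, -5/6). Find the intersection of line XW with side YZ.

Barycentric coordinates of W with respect to XYZ: (1/6, 1/3, 1/2).
On side YZ the X-coordinate is zero; dropping W's X-weight 1/6 and renormalizing the remaining 1/3 : 1/2 gives weights 2/5, 3/5 on Y, Z.
V = (2/5)·(1, -7) + (3/5)·(-6, 4) = (-16/5, -2/5).

(-16/5, -2/5)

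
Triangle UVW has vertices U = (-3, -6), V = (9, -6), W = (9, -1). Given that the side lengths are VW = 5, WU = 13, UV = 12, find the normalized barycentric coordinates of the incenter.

The incenter has barycentric coordinates proportional to the opposite side lengths: (5 : 13 : 12).
Normalizing by 5+13+12 = 30 gives (1/6, 13/30, 2/5).

(1/6, 13/30, 2/5)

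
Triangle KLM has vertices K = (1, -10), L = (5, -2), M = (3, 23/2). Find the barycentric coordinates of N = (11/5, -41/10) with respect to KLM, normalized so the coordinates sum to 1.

(3/5, 1/5, 1/5)

Signed area of the reference triangle: [KLM] = ½·(1·(-2−(23/2)) + 5·(23/2−(-10)) + 3·(-10−(-2))) = ½·(-27/2 + 215/2 − 24) = 35.
[NLM] = ½·((11/5)·(-2−(23/2)) + 5·(23/2−(-41/10)) + 3·(-41/10−(-2))) = ½·(-297/10 + 78 − 63/10) = 21, so the K-coordinate is 21/35 = 3/5.
[KNM] = ½·(1·(-41/10−(23/2)) + (11/5)·(23/2−(-10)) + 3·(-10−(-41/10))) = ½·(-78/5 + 473/10 − 177/10) = 7, so the L-coordinate is 1/5.
[KLN] = ½·(1·(-2−(-41/10)) + 5·(-41/10−(-10)) + (11/5)·(-10−(-2))) = ½·(21/10 + 59/2 − 88/5) = 7, so the M-coordinate is 1/5.
Check: 3/5 + 1/5 + 1/5 = 1.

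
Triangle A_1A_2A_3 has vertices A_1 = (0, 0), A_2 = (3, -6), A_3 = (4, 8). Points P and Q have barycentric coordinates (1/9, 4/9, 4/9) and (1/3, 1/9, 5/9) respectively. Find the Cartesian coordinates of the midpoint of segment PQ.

Barycentric coordinates of the midpoint are the average: (2/9, 5/18, 1/2).
Converting: (2/9)·A_1 + (5/18)·A_2 + (1/2)·A_3 = (17/6, 7/3).

(17/6, 7/3)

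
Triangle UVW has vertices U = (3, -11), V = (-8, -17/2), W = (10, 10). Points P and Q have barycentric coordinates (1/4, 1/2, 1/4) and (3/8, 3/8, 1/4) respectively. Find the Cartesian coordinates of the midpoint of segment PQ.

(-1/16, -149/32)

Barycentric coordinates of the midpoint are the average: (5/16, 7/16, 1/4).
Converting: (5/16)·U + (7/16)·V + (1/4)·W = (-1/16, -149/32).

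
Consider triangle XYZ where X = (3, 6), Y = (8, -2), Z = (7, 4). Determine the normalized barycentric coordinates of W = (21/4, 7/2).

Signed area of the reference triangle: [XYZ] = ½·(3·(-2−4) + 8·(4−6) + 7·(6−(-2))) = ½·(-18 − 16 + 56) = 11.
[WYZ] = ½·((21/4)·(-2−4) + 8·(4−(7/2)) + 7·(7/2−(-2))) = ½·(-63/2 + 4 + 77/2) = 11/2, so the X-coordinate is (11/2)/11 = 1/2.
[XWZ] = ½·(3·(7/2−4) + (21/4)·(4−6) + 7·(6−(7/2))) = ½·(-3/2 − 21/2 + 35/2) = 11/4, so the Y-coordinate is 1/4.
[XYW] = ½·(3·(-2−(7/2)) + 8·(7/2−6) + (21/4)·(6−(-2))) = ½·(-33/2 − 20 + 42) = 11/4, so the Z-coordinate is 1/4.
Check: 1/2 + 1/4 + 1/4 = 1.

(1/2, 1/4, 1/4)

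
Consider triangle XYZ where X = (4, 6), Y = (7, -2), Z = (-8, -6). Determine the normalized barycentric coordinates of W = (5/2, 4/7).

Signed area of the reference triangle: [XYZ] = ½·(4·(-2−(-6)) + 7·(-6−6) + (-8)·(6−(-2))) = ½·(16 − 84 − 64) = -66.
[WYZ] = ½·((5/2)·(-2−(-6)) + 7·(-6−(4/7)) + (-8)·(4/7−(-2))) = ½·(10 − 46 − 144/7) = -198/7, so the X-coordinate is (-198/7)/(-66) = 3/7.
[XWZ] = ½·(4·(4/7−(-6)) + (5/2)·(-6−6) + (-8)·(6−(4/7))) = ½·(184/7 − 30 − 304/7) = -165/7, so the Y-coordinate is 5/14.
[XYW] = ½·(4·(-2−(4/7)) + 7·(4/7−6) + (5/2)·(6−(-2))) = ½·(-72/7 − 38 + 20) = -99/7, so the Z-coordinate is 3/14.
Check: 3/7 + 5/14 + 3/14 = 1.

(3/7, 5/14, 3/14)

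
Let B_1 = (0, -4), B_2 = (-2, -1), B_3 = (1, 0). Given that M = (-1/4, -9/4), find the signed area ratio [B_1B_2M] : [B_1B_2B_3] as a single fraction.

1/4

[B_1B_2B_3] = ½·(0·(-1−0) + (-2)·(0−(-4)) + 1·(-4−(-1))) = ½·(0 − 8 − 3) = -11/2.
[B_1B_2M] = ½·(0·(-1−(-9/4)) + (-2)·(-9/4−(-4)) + (-1/4)·(-4−(-1))) = ½·(0 − 7/2 + 3/4) = -11/8, so the ratio is (-11/8)/(-11/2) = 1/4.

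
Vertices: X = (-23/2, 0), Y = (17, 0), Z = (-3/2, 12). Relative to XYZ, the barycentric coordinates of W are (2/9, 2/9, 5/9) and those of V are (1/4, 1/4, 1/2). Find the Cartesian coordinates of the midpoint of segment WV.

Barycentric coordinates of the midpoint are the average: (17/72, 17/72, 19/36).
Converting: (17/72)·X + (17/72)·Y + (19/36)·Z = (73/144, 19/3).

(73/144, 19/3)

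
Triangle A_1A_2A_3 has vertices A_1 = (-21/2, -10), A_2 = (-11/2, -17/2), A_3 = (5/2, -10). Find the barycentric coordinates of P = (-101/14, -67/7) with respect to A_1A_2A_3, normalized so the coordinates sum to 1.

(4/7, 2/7, 1/7)

Signed area of the reference triangle: [A_1A_2A_3] = ½·((-21/2)·(-17/2−(-10)) + (-11/2)·(-10−(-10)) + (5/2)·(-10−(-17/2))) = ½·(-63/4 + 0 − 15/4) = -39/4.
[PA_2A_3] = ½·((-101/14)·(-17/2−(-10)) + (-11/2)·(-10−(-67/7)) + (5/2)·(-67/7−(-17/2))) = ½·(-303/28 + 33/14 − 75/28) = -39/7, so the A_1-coordinate is (-39/7)/(-39/4) = 4/7.
[A_1PA_3] = ½·((-21/2)·(-67/7−(-10)) + (-101/14)·(-10−(-10)) + (5/2)·(-10−(-67/7))) = ½·(-9/2 + 0 − 15/14) = -39/14, so the A_2-coordinate is 2/7.
[A_1A_2P] = ½·((-21/2)·(-17/2−(-67/7)) + (-11/2)·(-67/7−(-10)) + (-101/14)·(-10−(-17/2))) = ½·(-45/4 − 33/14 + 303/28) = -39/28, so the A_3-coordinate is 1/7.
Check: 4/7 + 2/7 + 1/7 = 1.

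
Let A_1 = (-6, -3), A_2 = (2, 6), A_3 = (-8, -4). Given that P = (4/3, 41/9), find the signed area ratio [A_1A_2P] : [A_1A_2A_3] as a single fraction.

[A_1A_2A_3] = ½·((-6)·(6−(-4)) + 2·(-4−(-3)) + (-8)·(-3−6)) = ½·(-60 − 2 + 72) = 5.
[A_1A_2P] = ½·((-6)·(6−(41/9)) + 2·(41/9−(-3)) + (4/3)·(-3−6)) = ½·(-26/3 + 136/9 − 12) = -25/9, so the ratio is (-25/9)/5 = -5/9.

-5/9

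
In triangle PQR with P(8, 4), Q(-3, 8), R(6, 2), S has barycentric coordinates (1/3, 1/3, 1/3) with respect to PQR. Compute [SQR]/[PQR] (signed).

1/3

The signed ratio [SQR]/[PQR] equals the barycentric coordinate of S at vertex P, which is 1/3.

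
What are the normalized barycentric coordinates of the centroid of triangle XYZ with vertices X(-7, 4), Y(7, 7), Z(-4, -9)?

The centroid is the average of the vertices, so each weight is 1/3.

(1/3, 1/3, 1/3)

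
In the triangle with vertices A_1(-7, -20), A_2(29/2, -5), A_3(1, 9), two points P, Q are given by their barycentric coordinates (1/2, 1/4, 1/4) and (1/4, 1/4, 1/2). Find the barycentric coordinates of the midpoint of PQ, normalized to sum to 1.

Since both coordinate triples sum to 1, the midpoint's barycentrics are the componentwise average.
(1/2+1/4)/2 = 3/8; similarly 1/4 and 3/8.

(3/8, 1/4, 3/8)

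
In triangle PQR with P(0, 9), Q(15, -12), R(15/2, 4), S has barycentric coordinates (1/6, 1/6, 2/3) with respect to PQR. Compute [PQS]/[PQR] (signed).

2/3

The signed ratio [PQS]/[PQR] equals the barycentric coordinate of S at vertex R, which is 2/3.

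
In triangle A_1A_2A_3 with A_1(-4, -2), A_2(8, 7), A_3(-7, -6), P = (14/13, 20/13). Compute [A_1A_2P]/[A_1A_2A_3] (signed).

[A_1A_2A_3] = ½·((-4)·(7−(-6)) + 8·(-6−(-2)) + (-7)·(-2−7)) = ½·(-52 − 32 + 63) = -21/2.
[A_1A_2P] = ½·((-4)·(7−(20/13)) + 8·(20/13−(-2)) + (14/13)·(-2−7)) = ½·(-284/13 + 368/13 − 126/13) = -21/13, so the ratio is (-21/13)/(-21/2) = 2/13.

2/13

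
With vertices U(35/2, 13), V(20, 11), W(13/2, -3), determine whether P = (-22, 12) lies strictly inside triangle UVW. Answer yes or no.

Barycentric coordinates of P: (1203/124, -621/62, 163/124).
The three coordinates are positive, negative, positive; a point is interior exactly when all three are positive.

no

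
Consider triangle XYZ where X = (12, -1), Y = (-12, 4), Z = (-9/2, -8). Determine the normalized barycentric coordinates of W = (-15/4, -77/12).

Signed area of the reference triangle: [XYZ] = ½·(12·(4−(-8)) + (-12)·(-8−(-1)) + (-9/2)·(-1−4)) = ½·(144 + 84 + 45/2) = 501/4.
[WYZ] = ½·((-15/4)·(4−(-8)) + (-12)·(-8−(-77/12)) + (-9/2)·(-77/12−4)) = ½·(-45 + 19 + 375/8) = 167/16, so the X-coordinate is (167/16)/(501/4) = 1/12.
[XWZ] = ½·(12·(-77/12−(-8)) + (-15/4)·(-8−(-1)) + (-9/2)·(-1−(-77/12))) = ½·(19 + 105/4 − 195/8) = 167/16, so the Y-coordinate is 1/12.
[XYW] = ½·(12·(4−(-77/12)) + (-12)·(-77/12−(-1)) + (-15/4)·(-1−4)) = ½·(125 + 65 + 75/4) = 835/8, so the Z-coordinate is 5/6.
Check: 1/12 + 1/12 + 5/6 = 1.

(1/12, 1/12, 5/6)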